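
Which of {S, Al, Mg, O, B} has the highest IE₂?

O

IE_2 is the cost of taking one more electron from the +1 cation: S⁺ still has 5 valence electrons; Al⁺ still has 2 valence electrons; Mg⁺ still has 1 valence electron; O⁺ still has 5 valence electrons; B⁺ still has 2 valence electrons.
All are still removing valence electrons, so compare the +1 ions as you would atoms: IE_2 generally rises across a period (higher Z_eff) and falls down a group (larger shell), subject to the usual subshell exceptions.
Valence configurations: S⁺ [Ne]3s²3p³, Al⁺ [Ne]3s², Mg⁺ [Ne]3s¹, O⁺ [He]2s²2p³, B⁺ [He]2s².
The numbers (kJ/mol): S 2252, Al 1817, Mg 1451, O 3388, B 2427.
Overall IE_2 order: Mg < Al < S < B < O.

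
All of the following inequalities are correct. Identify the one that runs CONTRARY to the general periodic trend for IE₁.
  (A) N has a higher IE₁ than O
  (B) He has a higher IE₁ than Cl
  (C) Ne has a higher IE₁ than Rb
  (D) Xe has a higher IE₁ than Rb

The general trend: IE₁ increases across a period and decreases down a group.
(A) N (period 2, group 15) vs O (period 2, group 16): the stated order contradicts the simple trend.
(B) He (period 1, group 18) vs Cl (period 3, group 17): the stated order agrees with the simple trend.
(C) Ne (period 2, group 18) vs Rb (period 5, group 1): the stated order agrees with the simple trend.
(D) Xe (period 5, group 18) vs Rb (period 5, group 1): the stated order agrees with the simple trend.
The exception is (A): pairing an electron in O's 2p⁴ costs repulsion energy, so O ionizes more easily than half-filled N (2p³).

(A)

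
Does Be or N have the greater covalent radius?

Be

Be is in period 2, group 2; N is in period 2, group 15.
Moving right in a period, electrons are added to the same shell under a stronger nuclear pull, so atoms get smaller; moving down, a new shell is opened and atoms get larger.
All lie in period 2, so atomic radius increases right to left.
So Be has the greater covalent radius (Be > N).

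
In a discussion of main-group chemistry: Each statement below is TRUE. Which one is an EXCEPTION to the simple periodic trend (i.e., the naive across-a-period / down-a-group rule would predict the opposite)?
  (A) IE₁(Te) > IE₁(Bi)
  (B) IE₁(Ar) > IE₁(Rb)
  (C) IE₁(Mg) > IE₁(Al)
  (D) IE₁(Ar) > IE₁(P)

The general trend: IE₁ increases across a period and decreases down a group.
(A) Te (period 5, group 16) vs Bi (period 6, group 15): the stated order agrees with the simple trend.
(B) Ar (period 3, group 18) vs Rb (period 5, group 1): the stated order agrees with the simple trend.
(C) Mg (period 3, group 2) vs Al (period 3, group 13): the stated order contradicts the simple trend.
(D) Ar (period 3, group 18) vs P (period 3, group 15): the stated order agrees with the simple trend.
The exception is (C): Al's single 3p electron is easier to remove than one from Mg's filled 3s².

(C)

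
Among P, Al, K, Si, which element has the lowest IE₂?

After 1 electron has been removed, what remains? P⁺ still has 4 valence electrons; Al⁺ still has 2 valence electrons; K⁺ is the bare [Ar] core; Si⁺ still has 3 valence electrons.
Core electrons are held far more tightly than valence electrons, so K tops the IE_2 order.
Valence configurations: P⁺ [Ne]3s²3p², Al⁺ [Ne]3s², Si⁺ [Ne]3s²3p¹.
Si⁺ loses a lone 3p electron whereas Al⁺ must break into a filled 3s² pair, so IE_2(Al) > IE_2(Si) even though Si has the higher nuclear charge.
Approximate IE_2 values (kJ/mol): P 1907, Al 1817, K 3052, Si 1577.
Hence IE_2: Si < Al < P < K.

Si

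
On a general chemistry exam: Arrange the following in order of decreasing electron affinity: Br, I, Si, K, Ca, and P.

Si is in period 3, group 14; P is in period 3, group 15; K is in period 4, group 1; Ca is in period 4, group 2; Br is in period 4, group 17; I is in period 5, group 17.
Atoms with high Z_eff and room in the valence shell (especially the halogens) have the most exothermic electron affinities.
Neither a single period nor a single group — weigh both effects.
K > Ca: this pair runs against the simple trend — see the exception note.
P > K: both effects reinforce here, so P is clearly the higher of the two.
Si > P: this pair runs against the simple trend — see the exception note.
I > Si: period and group pull opposite ways; the across-period shift dominates (295 vs 134 kJ/mol).
Br > I: they share group 17; the group trend gives Br the larger value.
Note the exception: K has a higher electron affinity than Ca, contrary to the simple trend — adding an electron to Ca (ns²) has to open a new, higher-energy np subshell, which is unfavourable.
Note the exception: Si has a higher electron affinity than P, contrary to the simple trend — adding an electron to P's half-filled 3p³ is unfavourable, so Si (3p²) has the more exothermic EA.
For reference (kJ/mol): Si 134, P 72, K 48, Ca 2, Br 325, I 295.
So from highest to lowest: Br > I > Si > P > K > Ca.

Br, I, Si, P, K, Ca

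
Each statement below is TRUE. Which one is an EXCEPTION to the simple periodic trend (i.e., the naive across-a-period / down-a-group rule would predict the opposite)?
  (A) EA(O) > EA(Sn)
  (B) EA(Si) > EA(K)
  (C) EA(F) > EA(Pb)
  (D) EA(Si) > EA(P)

(D)

The general trend: electron affinity increases across a period and decreases down a group.
(A) O (period 2, group 16) vs Sn (period 5, group 14): the stated order agrees with the simple trend.
(B) Si (period 3, group 14) vs K (period 4, group 1): the stated order agrees with the simple trend.
(C) F (period 2, group 17) vs Pb (period 6, group 14): the stated order agrees with the simple trend.
(D) Si (period 3, group 14) vs P (period 3, group 15): the stated order contradicts the simple trend.
The exception is (D): adding an electron to P's half-filled 3p³ is unfavourable, so Si (3p²) has the more exothermic EA.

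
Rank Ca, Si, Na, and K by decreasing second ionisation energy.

Na, K, Si, Ca

After 1 electron has been removed, what remains? Ca⁺ still has 1 valence electron; Si⁺ still has 3 valence electrons; Na⁺ is the bare [Ne] core; K⁺ is the bare [Ar] core.
Breaking into a closed-shell core is much more expensive than removing a leftover valence electron — K and Na have the largest IE_2 here.
Valence configurations: Ca⁺ [Ar]4s¹, Si⁺ [Ne]3s²3p¹.
Approximate IE_2 values (kJ/mol): Ca 1145, Si 1577, Na 4562, K 3052.
So the second ionization energies run Ca < Si < K < Na.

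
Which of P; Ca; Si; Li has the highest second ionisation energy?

Li

The second ionization energy removes an electron from the +1 ion. For each element: P⁺ still has 4 valence electrons; Ca⁺ still has 1 valence electron; Si⁺ still has 3 valence electrons; Li⁺ is the bare [He] core.
Breaking into a closed-shell core is much more expensive than removing a leftover valence electron — Li has the largest IE_2 here.
Valence configurations: P⁺ [Ne]3s²3p², Ca⁺ [Ar]4s¹, Si⁺ [Ne]3s²3p¹.
Approximate IE_2 values (kJ/mol): P 1907, Ca 1145, Si 1577, Li 7298.
Overall IE_2 order: Ca < Si < P < Li.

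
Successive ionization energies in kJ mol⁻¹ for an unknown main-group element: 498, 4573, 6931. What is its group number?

Group 1

Look for the largest jump between consecutive ionization energies: IE2/IE1 ≈ 9.2, far larger than any earlier ratio.
That jump marks the point where a core electron is being removed. So the atom has 1 valence electron.
A main-group element with 1 valence electron is in group 1.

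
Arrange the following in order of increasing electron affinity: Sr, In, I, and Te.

Sr < In < Te < I

Electron affinity generally becomes more exothermic across a period toward the halogens and less exothermic down a group.
All lie in period 5, so electron affinity increases left to right.
So from lowest to highest: Sr < In < Te < I.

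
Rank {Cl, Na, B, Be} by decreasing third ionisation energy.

Be > Na > Cl > B

Consider each +2 ion: Cl²⁺ still has 5 valence electrons; Na²⁺ is already 1 electron into the core; B²⁺ still has 1 valence electron; Be²⁺ is the bare [He] core.
Core electrons are held far more tightly than valence electrons, so Na and Be top the IE_3 order.
Valence configurations: Cl²⁺ [Ne]3s²3p³, B²⁺ [He]2s¹.
The numbers (kJ/mol): Cl 3822, Na 6910, B 3660, Be 14849.
Hence IE_3: B < Cl < Na < Be.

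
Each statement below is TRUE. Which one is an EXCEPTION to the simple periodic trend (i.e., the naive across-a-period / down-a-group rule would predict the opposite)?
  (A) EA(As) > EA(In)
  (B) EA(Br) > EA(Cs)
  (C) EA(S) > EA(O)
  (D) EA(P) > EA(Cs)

(C)

The general trend: electron affinity increases across a period and decreases down a group.
(A) As (period 4, group 15) vs In (period 5, group 13): the stated order agrees with the simple trend.
(B) Br (period 4, group 17) vs Cs (period 6, group 1): the stated order agrees with the simple trend.
(C) S (period 3, group 16) vs O (period 2, group 16): the stated order contradicts the simple trend.
(D) P (period 3, group 15) vs Cs (period 6, group 1): the stated order agrees with the simple trend.
The exception is (C): the compact 2p subshell of O repels the added electron more than S's larger 3p does.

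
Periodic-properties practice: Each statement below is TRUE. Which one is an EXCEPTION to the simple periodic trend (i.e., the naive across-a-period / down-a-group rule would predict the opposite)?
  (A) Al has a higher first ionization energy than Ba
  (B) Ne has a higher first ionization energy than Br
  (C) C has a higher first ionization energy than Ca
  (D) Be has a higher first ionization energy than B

(D)

The general trend: first ionization energy increases across a period and decreases down a group.
(A) Al (period 3, group 13) vs Ba (period 6, group 2): the stated order agrees with the simple trend.
(B) Ne (period 2, group 18) vs Br (period 4, group 17): the stated order agrees with the simple trend.
(C) C (period 2, group 14) vs Ca (period 4, group 2): the stated order agrees with the simple trend.
(D) Be (period 2, group 2) vs B (period 2, group 13): the stated order contradicts the simple trend.
The exception is (D): removing B's lone 2p electron is easier than breaking Be's filled 2s².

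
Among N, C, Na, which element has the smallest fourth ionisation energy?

The fourth ionization energy removes an electron from the +3 ion. For each element: N³⁺ still has 2 valence electrons; C³⁺ still has 1 valence electron; Na³⁺ is already 2 electrons into the core.
Core electrons are held far more tightly than valence electrons, so Na tops the IE_4 order.
Valence configurations: N³⁺ [He]2s², C³⁺ [He]2s¹.
The numbers (kJ/mol): N 7475, C 6223, Na 9543.
Putting it together, IE_4: C < N < Na.

C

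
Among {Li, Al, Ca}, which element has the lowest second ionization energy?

Consider each +1 ion: Li⁺ is the bare [He] core; Al⁺ still has 2 valence electrons; Ca⁺ still has 1 valence electron.
Pulling an electron out of a noble-gas core costs far more than removing a remaining valence electron, so Li sits at the high end of IE_2.
Valence configurations: Al⁺ [Ne]3s², Ca⁺ [Ar]4s¹.
Tabulated IE_2 (kJ/mol): Li 7298, Al 1817, Ca 1145.
Putting it together, IE_2: Ca < Al < Li.

Ca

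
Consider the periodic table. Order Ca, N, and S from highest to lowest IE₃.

Consider each +2 ion: Ca²⁺ is the bare [Ar] core; N²⁺ still has 3 valence electrons; S²⁺ still has 4 valence electrons.
Breaking into a closed-shell core is much more expensive than removing a leftover valence electron — Ca has the largest IE_3 here.
Valence configurations: N²⁺ [He]2s²2p¹, S²⁺ [Ne]3s²3p².
Approximate IE_3 values (kJ/mol): Ca 4912, N 4578, S 3357.
Overall IE_3 order: S < N < Ca.

Ca, N, S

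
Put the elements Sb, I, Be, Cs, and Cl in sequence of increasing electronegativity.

Cs, Be, Sb, I, Cl

Be is in period 2, group 2; Cl is in period 3, group 17; Sb is in period 5, group 15; I is in period 5, group 17; Cs is in period 6, group 1.
EN rises left→right (higher Z_eff, smaller atoms) and falls top→bottom (larger, more shielded atoms).
Here both period and group differ, so the two effects have to be weighed against each other.
Be > Cs: both effects reinforce here, so Be is clearly the higher of the two.
Sb > Be: period and group pull opposite ways; the across-period shift dominates (2.05 vs 1.57).
I > Sb: I lies to the right of Sb in period 5, so the across-period effect alone puts I higher.
Cl > I: Cl sits above I in group 17, so the down-group effect alone puts Cl higher.
For reference (Pauling): Be 1.57, Cl 3.16, Sb 2.05, I 2.66, Cs 0.79.
So from lowest to highest: Cs < Be < Sb < I < Cl.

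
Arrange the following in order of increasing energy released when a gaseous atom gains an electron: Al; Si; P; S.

Al is in period 3, group 13; Si is in period 3, group 14; P is in period 3, group 15; S is in period 3, group 16.
Electron affinity generally becomes more exothermic across a period toward the halogens and less exothermic down a group.
All lie in period 3; the across-period trend (electron affinity increases left to right) applies, with the exception below.
Note the exception: Si has a higher electron affinity than P, contrary to the simple trend — adding an electron to P's half-filled 3p³ is unfavourable, so Si (3p²) has the more exothermic EA.
Approximate values (kJ/mol): Al 42, Si 134, P 72, S 200.
So from lowest to highest: Al < P < Si < S.

Al < P < Si < S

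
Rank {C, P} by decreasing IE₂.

C > P

IE_2 is the cost of taking one more electron from the +1 cation: C⁺ still has 3 valence electrons; P⁺ still has 4 valence electrons.
All are still removing valence electrons, so compare the +1 ions as you would atoms: IE_2 generally rises across a period (higher Z_eff) and falls down a group (larger shell), subject to the usual subshell exceptions.
Valence configurations: C⁺ [He]2s²2p¹, P⁺ [Ne]3s²3p².
The numbers (kJ/mol): C 2353, P 1907.
Overall IE_2 order: P < C.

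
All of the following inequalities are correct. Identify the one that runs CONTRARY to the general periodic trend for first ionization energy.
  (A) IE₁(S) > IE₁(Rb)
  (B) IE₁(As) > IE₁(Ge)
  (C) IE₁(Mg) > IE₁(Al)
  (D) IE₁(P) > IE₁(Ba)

The general trend: first ionization energy increases across a period and decreases down a group.
(A) S (period 3, group 16) vs Rb (period 5, group 1): the stated order agrees with the simple trend.
(B) As (period 4, group 15) vs Ge (period 4, group 14): the stated order agrees with the simple trend.
(C) Mg (period 3, group 2) vs Al (period 3, group 13): the stated order contradicts the simple trend.
(D) P (period 3, group 15) vs Ba (period 6, group 2): the stated order agrees with the simple trend.
The exception is (C): Al's single 3p electron is easier to remove than one from Mg's filled 3s².

(C)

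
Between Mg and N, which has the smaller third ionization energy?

After 2 electrons have been removed, what remains? Mg²⁺ is the bare [Ne] core; N²⁺ still has 3 valence electrons.
Breaking into a closed-shell core is much more expensive than removing a leftover valence electron — Mg has the largest IE_3 here.
The numbers (kJ/mol): Mg 7733, N 4578.
Putting it together, IE_3: N < Mg.

N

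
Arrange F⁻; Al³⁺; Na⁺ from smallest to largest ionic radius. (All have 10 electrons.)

Al³⁺ < Na⁺ < F⁻

All of these have 10 electrons, so size is governed by nuclear charge alone: the more protons, the stronger the pull on the same electron cloud, and the smaller the ion.
Nuclear charges: Al³⁺ (Z=13), Na⁺ (Z=11), F⁻ (Z=9).
Smallest to largest: Al³⁺ < Na⁺ < F⁻.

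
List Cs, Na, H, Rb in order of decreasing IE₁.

H is in period 1, group 1; Na is in period 3, group 1; Rb is in period 5, group 1; Cs is in period 6, group 1.
First ionization energy rises across a period (greater Z_eff holds electrons more tightly) and falls down a group (valence electrons are farther from the nucleus).
All are in group 1, so first ionization energy increases up the group.
So from highest to lowest: H > Na > Rb > Cs.

H, Na, Rb, Cs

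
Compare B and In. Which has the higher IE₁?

B

Removing the outermost electron gets harder across a period and easier down a group.
All are in group 13, so first ionization energy increases up the group.
So B has the higher IE₁ (B > In).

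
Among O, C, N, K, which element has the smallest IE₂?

C

The second ionization energy removes an electron from the +1 ion. For each element: O⁺ still has 5 valence electrons; C⁺ still has 3 valence electrons; N⁺ still has 4 valence electrons; K⁺ is the bare [Ar] core.
Usually core removal costs more than valence removal, but here the competition is close: a tightly held n=2 valence electron can cost more to remove than an n=3 core electron, so the actual values have to decide it.
Valence configurations: O⁺ [He]2s²2p³, C⁺ [He]2s²2p¹, N⁺ [He]2s²2p².
The numbers (kJ/mol): O 3388, C 2353, N 2856, K 3052.
Hence IE_2: C < N < K < O.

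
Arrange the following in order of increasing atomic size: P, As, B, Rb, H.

H is in period 1, group 1; B is in period 2, group 13; P is in period 3, group 15; As is in period 4, group 15; Rb is in period 5, group 1.
Radius decreases left→right (rising Z_eff, same n) and increases top→bottom (higher n).
These span different periods and groups, so the two trends combine.
B > H: period and group pull opposite ways; the down-group shift dominates (85 vs 32 pm).
P > B: period and group pull opposite ways; the down-group shift dominates (111 vs 85 pm).
As > P: As sits below P in group 15, so the down-group effect alone puts As larger.
Rb > As: relative to As, both the across-period and down-group shifts push Rb's atomic radius up.
Tabulated atomic radius (pm): H 32, B 85, P 111, As 121, Rb 210.
So from smallest to largest: H < B < P < As < Rb.

H, B, P, As, Rb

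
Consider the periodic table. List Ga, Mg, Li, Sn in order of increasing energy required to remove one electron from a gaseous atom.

Li < Ga < Sn < Mg

Li is in period 2, group 1; Mg is in period 3, group 2; Ga is in period 4, group 13; Sn is in period 5, group 14.
First ionization energy rises across a period (greater Z_eff holds electrons more tightly) and falls down a group (valence electrons are farther from the nucleus).
These sit on a diagonal, where the across-period and down-group effects partly cancel.
Ga > Li: the two effects oppose for this pair; the across-period effect wins (579 vs 520 kJ/mol).
Sn > Ga: period and group pull opposite ways; the across-period shift dominates (709 vs 579 kJ/mol).
Mg > Sn: period and group pull opposite ways; the down-group shift dominates (738 vs 709 kJ/mol).
Tabulated first ionization energy (kJ/mol): Li 520, Mg 738, Ga 579, Sn 709.
So from lowest to highest: Li < Ga < Sn < Mg.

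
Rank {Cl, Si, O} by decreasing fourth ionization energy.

After 3 electrons have been removed, what remains? Cl³⁺ still has 4 valence electrons; Si³⁺ still has 1 valence electron; O³⁺ still has 3 valence electrons.
All are still removing valence electrons, so compare the +3 ions as you would atoms: IE_4 generally rises across a period (higher Z_eff) and falls down a group (larger shell), subject to the usual subshell exceptions.
Valence configurations: Cl³⁺ [Ne]3s²3p², Si³⁺ [Ne]3s¹, O³⁺ [He]2s²2p¹.
Tabulated IE_4 (kJ/mol): Cl 5159, Si 4356, O 7469.
Overall IE_4 order: Si < Cl < O.

O > Cl > Si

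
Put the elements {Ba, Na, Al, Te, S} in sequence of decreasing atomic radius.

Ba > Na > Te > Al > S

Na is in period 3, group 1; Al is in period 3, group 13; S is in period 3, group 16; Te is in period 5, group 16; Ba is in period 6, group 2.
Across a period the added protons contract the valence shell; down a group each new principal shell makes the atom larger.
Here both period and group differ, so the two effects have to be weighed against each other.
Al > S: Al lies to the left of S in period 3, so the across-period effect alone puts Al larger.
Te > Al: period and group pull opposite ways; the down-group shift dominates (136 vs 126 pm).
Na > Te: the two effects oppose for this pair; the across-period effect wins (155 vs 136 pm).
Ba > Na: period and group pull opposite ways; the down-group shift dominates (196 vs 155 pm).
Tabulated atomic radius (pm): Na 155, Al 126, S 103, Te 136, Ba 196.
So from largest to smallest: Ba > Na > Te > Al > S.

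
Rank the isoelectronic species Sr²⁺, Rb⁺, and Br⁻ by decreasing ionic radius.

All of these have 36 electrons, so size is governed by nuclear charge alone: the more protons, the stronger the pull on the same electron cloud, and the smaller the ion.
Nuclear charges: Sr²⁺ (Z=38), Rb⁺ (Z=37), Br⁻ (Z=35).
Largest to smallest: Br⁻ > Rb⁺ > Sr²⁺.

Br⁻ > Rb⁺ > Sr²⁺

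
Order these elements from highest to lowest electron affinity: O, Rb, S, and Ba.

S, O, Rb, Ba

O is in period 2, group 16; S is in period 3, group 16; Rb is in period 5, group 1; Ba is in period 6, group 2.
Electron affinity generally becomes more exothermic across a period toward the halogens and less exothermic down a group.
Neither a single period nor a single group — weigh both effects.
Rb > Ba: period and group pull opposite ways; the down-group shift dominates (47 vs 14 kJ/mol).
O > Rb: both effects reinforce here, so O is clearly the higher of the two.
S > O: this pair runs against the simple trend — see the exception note.
Note the exception: S has a higher electron affinity than O, contrary to the simple trend — the compact 2p subshell of O repels the added electron more than S's larger 3p does.
Tabulated electron affinity (kJ/mol): O 141, S 200, Rb 47, Ba 14.
So from highest to lowest: S > O > Rb > Ba.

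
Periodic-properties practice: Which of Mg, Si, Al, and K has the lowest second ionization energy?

Mg

After 1 electron has been removed, what remains? Mg⁺ still has 1 valence electron; Si⁺ still has 3 valence electrons; Al⁺ still has 2 valence electrons; K⁺ is the bare [Ar] core.
Breaking into a closed-shell core is much more expensive than removing a leftover valence electron — K has the largest IE_2 here.
Valence configurations: Mg⁺ [Ne]3s¹, Si⁺ [Ne]3s²3p¹, Al⁺ [Ne]3s².
Si⁺ loses a lone 3p electron whereas Al⁺ must break into a filled 3s² pair, so IE_2(Al) > IE_2(Si) even though Si has the higher nuclear charge.
The numbers (kJ/mol): Mg 1451, Si 1577, Al 1817, K 3052.
So the second ionization energies run Mg < Si < Al < K.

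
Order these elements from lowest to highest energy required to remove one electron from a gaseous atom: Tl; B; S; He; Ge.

Tl < Ge < B < S < He

Removing the outermost electron gets harder across a period and easier down a group.
Here both period and group differ, so the two effects have to be weighed against each other.
Ge > Tl: both effects reinforce here, so Ge is clearly the higher of the two.
B > Ge: period and group pull opposite ways; the down-group shift dominates (801 vs 762 kJ/mol).
S > B: period and group pull opposite ways; the across-period shift dominates (1000 vs 801 kJ/mol).
He > S: both effects reinforce here, so He is clearly the higher of the two.
Approximate values (kJ/mol): He 2372, B 801, S 1000, Ge 762, Tl 589.
So from lowest to highest: Tl < Ge < B < S < He.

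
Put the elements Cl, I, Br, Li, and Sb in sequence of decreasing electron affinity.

Cl > Br > I > Sb > Li

Li is in period 2, group 1; Cl is in period 3, group 17; Br is in period 4, group 17; Sb is in period 5, group 15; I is in period 5, group 17.
Adding an electron releases more energy for atoms nearer the top right (short of the noble gases).
These span different periods and groups, so the two trends combine.
Sb > Li: period and group pull opposite ways; the across-period shift dominates (103 vs 60 kJ/mol).
I > Sb: both are in period 5; the period trend gives I the larger value.
Br > I: Br sits above I in group 17, so the down-group effect alone puts Br higher.
Cl > Br: they share group 17; the group trend gives Cl the larger value.
Tabulated electron affinity (kJ/mol): Li 60, Cl 349, Br 325, Sb 103, I 295.
So from highest to lowest: Cl > Br > I > Sb > Li.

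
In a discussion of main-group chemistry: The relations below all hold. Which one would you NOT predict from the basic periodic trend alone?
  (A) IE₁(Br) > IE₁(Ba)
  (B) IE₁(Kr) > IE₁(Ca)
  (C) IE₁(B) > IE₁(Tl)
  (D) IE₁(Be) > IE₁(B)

The general trend: first ionisation energy increases across a period and decreases down a group.
(A) Br (period 4, group 17) vs Ba (period 6, group 2): the stated order agrees with the simple trend.
(B) Kr (period 4, group 18) vs Ca (period 4, group 2): the stated order agrees with the simple trend.
(C) B (period 2, group 13) vs Tl (period 6, group 13): the stated order agrees with the simple trend.
(D) Be (period 2, group 2) vs B (period 2, group 13): the stated order contradicts the simple trend.
The exception is (D): removing B's lone 2p electron is easier than breaking Be's filled 2s².

(D)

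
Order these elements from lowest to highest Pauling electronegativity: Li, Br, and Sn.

Li < Sn < Br

Smaller atoms with higher effective nuclear charge are more electronegative.
Here both period and group differ, so the two effects have to be weighed against each other.
Sn > Li: the two effects oppose for this pair; the across-period effect wins (1.96 vs 0.98).
Br > Sn: both effects reinforce here, so Br is clearly the higher of the two.
For reference (Pauling): Li 0.98, Br 2.96, Sn 1.96.
So from lowest to highest: Li < Sn < Br.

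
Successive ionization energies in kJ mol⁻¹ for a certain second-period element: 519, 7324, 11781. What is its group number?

Group 1

Look for the largest jump between consecutive ionization energies: IE2/IE1 ≈ 14.1, far larger than any earlier ratio.
That jump marks the point where a core electron is being removed. So the atom has 1 valence electron.
A main-group element with 1 valence electron is in group 1.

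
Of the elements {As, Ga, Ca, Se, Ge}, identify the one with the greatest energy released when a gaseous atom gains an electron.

Se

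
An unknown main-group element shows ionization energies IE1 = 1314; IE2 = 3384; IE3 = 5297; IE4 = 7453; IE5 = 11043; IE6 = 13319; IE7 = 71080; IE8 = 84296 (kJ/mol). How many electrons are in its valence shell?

Look for the largest jump between consecutive ionization energies: IE7/IE6 ≈ 5.3, far larger than any earlier ratio.
That jump marks the point where a core electron is being removed. So the atom has 6 valence electrons.

6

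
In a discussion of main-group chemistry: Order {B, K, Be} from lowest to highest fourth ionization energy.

K < Be < B

The fourth ionization energy removes an electron from the +3 ion. For each element: B³⁺ is the bare [He] core; K³⁺ is already 2 electrons into the core; Be³⁺ is already 1 electron into the core.
All of these are removing an electron from a noble-gas core or deeper; the smaller core (lower principal quantum number) is held far more tightly, and within a period the higher nuclear charge binds the same core more tightly.
The numbers (kJ/mol): B 25026, K 5877, Be 21007.
Putting it together, IE_4: K < Be < B.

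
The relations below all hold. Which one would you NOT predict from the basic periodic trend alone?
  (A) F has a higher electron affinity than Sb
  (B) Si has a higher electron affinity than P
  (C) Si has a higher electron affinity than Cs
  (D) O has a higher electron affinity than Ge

(B)

The general trend: electron affinity increases across a period and decreases down a group.
(A) F (period 2, group 17) vs Sb (period 5, group 15): the stated order agrees with the simple trend.
(B) Si (period 3, group 14) vs P (period 3, group 15): the stated order contradicts the simple trend.
(C) Si (period 3, group 14) vs Cs (period 6, group 1): the stated order agrees with the simple trend.
(D) O (period 2, group 16) vs Ge (period 4, group 14): the stated order agrees with the simple trend.
The exception is (B): adding an electron to P's half-filled 3p³ is unfavourable, so Si (3p²) has the more exothermic EA.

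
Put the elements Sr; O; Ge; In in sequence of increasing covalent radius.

O < Ge < In < Sr

Moving right in a period, electrons are added to the same shell under a stronger nuclear pull, so atoms get smaller; moving down, a new shell is opened and atoms get larger.
Neither a single period nor a single group — weigh both effects.
Ge > O: relative to O, both the across-period and down-group shifts push Ge's atomic radius up.
In > Ge: both effects reinforce here, so In is clearly the larger of the two.
Sr > In: Sr lies to the left of In in period 5, so the across-period effect alone puts Sr larger.
Tabulated atomic radius (pm): O 63, Ge 121, Sr 185, In 142.
So from smallest to largest: O < Ge < In < Sr.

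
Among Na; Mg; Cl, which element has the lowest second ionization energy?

Mg

Consider each +1 ion: Na⁺ is the bare [Ne] core; Mg⁺ still has 1 valence electron; Cl⁺ still has 6 valence electrons.
Pulling an electron out of a noble-gas core costs far more than removing a remaining valence electron, so Na sits at the high end of IE_2.
Valence configurations: Mg⁺ [Ne]3s¹, Cl⁺ [Ne]3s²3p⁴.
Tabulated IE_2 (kJ/mol): Na 4562, Mg 1451, Cl 2298.
Overall IE_2 order: Mg < Cl < Na.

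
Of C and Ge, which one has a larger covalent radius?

Ge

Atomic radius shrinks across a period as nuclear charge pulls the same shell inward, and grows down a group as new shells are added.
All are in group 14, so atomic radius increases down the group.
So Ge has the larger covalent radius (Ge > C).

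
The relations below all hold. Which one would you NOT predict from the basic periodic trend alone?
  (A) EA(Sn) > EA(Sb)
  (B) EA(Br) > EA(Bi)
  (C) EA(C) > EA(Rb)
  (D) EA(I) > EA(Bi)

(A)

The general trend: electron affinity increases across a period and decreases down a group.
(A) Sn (period 5, group 14) vs Sb (period 5, group 15): the stated order contradicts the simple trend.
(B) Br (period 4, group 17) vs Bi (period 6, group 15): the stated order agrees with the simple trend.
(C) C (period 2, group 14) vs Rb (period 5, group 1): the stated order agrees with the simple trend.
(D) I (period 5, group 17) vs Bi (period 6, group 15): the stated order agrees with the simple trend.
The exception is (A): adding an electron to Sb's half-filled 5p³ is unfavourable, so Sn has the more exothermic EA.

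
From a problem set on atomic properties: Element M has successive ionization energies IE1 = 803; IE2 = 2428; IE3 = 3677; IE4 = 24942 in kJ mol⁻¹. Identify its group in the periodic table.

Group 13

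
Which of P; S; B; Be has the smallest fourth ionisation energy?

S

Consider each +3 ion: P³⁺ still has 2 valence electrons; S³⁺ still has 3 valence electrons; B³⁺ is the bare [He] core; Be³⁺ is already 1 electron into the core.
Pulling an electron out of a noble-gas core costs far more than removing a remaining valence electron, so Be and B sit at the high end of IE_4.
Valence configurations: P³⁺ [Ne]3s², S³⁺ [Ne]3s²3p¹.
S³⁺ loses a lone 3p electron whereas P³⁺ must break into a filled 3s² pair, so IE_4(P) > IE_4(S) even though S has the higher nuclear charge.
The numbers (kJ/mol): P 4964, S 4556, B 25026, Be 21007.
Overall IE_4 order: S < P < Be < B.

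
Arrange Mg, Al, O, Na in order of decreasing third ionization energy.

Consider each +2 ion: Mg²⁺ is the bare [Ne] core; Al²⁺ still has 1 valence electron; O²⁺ still has 4 valence electrons; Na²⁺ is already 1 electron into the core.
Breaking into a closed-shell core is much more expensive than removing a leftover valence electron — Na and Mg have the largest IE_3 here.
Valence configurations: Al²⁺ [Ne]3s¹, O²⁺ [He]2s²2p².
Approximate IE_3 values (kJ/mol): Mg 7733, Al 2745, O 5300, Na 6910.
So the third ionization energies run Al < O < Na < Mg.

Mg > Na > O > Al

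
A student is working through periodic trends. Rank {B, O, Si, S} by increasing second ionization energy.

Si < S < B < O

Consider each +1 ion: B⁺ still has 2 valence electrons; O⁺ still has 5 valence electrons; Si⁺ still has 3 valence electrons; S⁺ still has 5 valence electrons.
All are still removing valence electrons, so compare the +1 ions as you would atoms: IE_2 generally rises across a period (higher Z_eff) and falls down a group (larger shell), subject to the usual subshell exceptions.
Valence configurations: B⁺ [He]2s², O⁺ [He]2s²2p³, Si⁺ [Ne]3s²3p¹, S⁺ [Ne]3s²3p³.
Tabulated IE_2 (kJ/mol): B 2427, O 3388, Si 1577, S 2252.
Hence IE_2: Si < S < B < O.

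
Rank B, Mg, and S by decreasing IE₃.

Mg > B > S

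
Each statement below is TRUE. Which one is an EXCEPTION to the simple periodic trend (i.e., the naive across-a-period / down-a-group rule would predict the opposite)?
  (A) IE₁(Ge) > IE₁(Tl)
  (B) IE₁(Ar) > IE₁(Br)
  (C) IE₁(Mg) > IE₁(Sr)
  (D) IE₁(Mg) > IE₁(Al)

The general trend: first ionization energy increases across a period and decreases down a group.
(A) Ge (period 4, group 14) vs Tl (period 6, group 13): the stated order agrees with the simple trend.
(B) Ar (period 3, group 18) vs Br (period 4, group 17): the stated order agrees with the simple trend.
(C) Mg (period 3, group 2) vs Sr (period 5, group 2): the stated order agrees with the simple trend.
(D) Mg (period 3, group 2) vs Al (period 3, group 13): the stated order contradicts the simple trend.
The exception is (D): Al's single 3p electron is easier to remove than one from Mg's filled 3s².

(D)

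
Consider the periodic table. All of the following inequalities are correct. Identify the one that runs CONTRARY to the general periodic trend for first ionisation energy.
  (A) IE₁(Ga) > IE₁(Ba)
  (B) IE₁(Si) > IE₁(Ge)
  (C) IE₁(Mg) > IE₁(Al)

The general trend: first ionisation energy increases across a period and decreases down a group.
(A) Ga (period 4, group 13) vs Ba (period 6, group 2): the stated order agrees with the simple trend.
(B) Si (period 3, group 14) vs Ge (period 4, group 14): the stated order agrees with the simple trend.
(C) Mg (period 3, group 2) vs Al (period 3, group 13): the stated order contradicts the simple trend.
The exception is (C): Al's single 3p electron is easier to remove than one from Mg's filled 3s².

(C)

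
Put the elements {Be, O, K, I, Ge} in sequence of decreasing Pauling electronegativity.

O > I > Ge > Be > K

Be is in period 2, group 2; O is in period 2, group 16; K is in period 4, group 1; Ge is in period 4, group 14; I is in period 5, group 17.
Smaller atoms with higher effective nuclear charge are more electronegative.
Neither a single period nor a single group — weigh both effects.
Be > K: both effects reinforce here, so Be is clearly the higher of the two.
Ge > Be: period and group pull opposite ways; the across-period shift dominates (2.01 vs 1.57).
I > Ge: the two effects oppose for this pair; the across-period effect wins (2.66 vs 2.01).
O > I: the two effects oppose for this pair; the down-group effect wins (3.44 vs 2.66).
For reference (Pauling): Be 1.57, O 3.44, K 0.82, Ge 2.01, I 2.66.
So from highest to lowest: O > I > Ge > Be > K.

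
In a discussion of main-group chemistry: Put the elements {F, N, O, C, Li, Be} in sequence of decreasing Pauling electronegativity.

F > O > N > C > Be > Li

Li is in period 2, group 1; Be is in period 2, group 2; C is in period 2, group 14; N is in period 2, group 15; O is in period 2, group 16; F is in period 2, group 17.
Smaller atoms with higher effective nuclear charge are more electronegative.
All lie in period 2, so electronegativity increases left to right.
So from highest to lowest: F > O > N > C > Be > Li.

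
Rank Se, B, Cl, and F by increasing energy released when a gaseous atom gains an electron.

B < Se < F < Cl

B is in period 2, group 13; F is in period 2, group 17; Cl is in period 3, group 17; Se is in period 4, group 16.
Adding an electron releases more energy for atoms nearer the top right (short of the noble gases).
Neither a single period nor a single group — weigh both effects.
Se > B: period and group pull opposite ways; the across-period shift dominates (195 vs 27 kJ/mol).
F > Se: relative to Se, both the across-period and down-group shifts push F's electron affinity up.
Cl > F: this pair runs against the simple trend — see the exception note.
Note the exception: Cl has a higher electron affinity than F, contrary to the simple trend — F's small 2p subshell makes the incoming electron feel strong e⁻–e⁻ repulsion, so Cl actually releases more energy on gaining an electron.
Approximate values (kJ/mol): B 27, F 328, Cl 349, Se 195.
So from lowest to highest: B < Se < F < Cl.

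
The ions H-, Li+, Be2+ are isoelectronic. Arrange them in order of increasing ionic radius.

All of these have 2 electrons, so size is governed by nuclear charge alone: the more protons, the stronger the pull on the same electron cloud, and the smaller the ion.
Nuclear charges: Be2+ (Z=4), Li+ (Z=3), H- (Z=1).
Smallest to largest: Be2+ < Li+ < H-.

Be2+ < Li+ < H-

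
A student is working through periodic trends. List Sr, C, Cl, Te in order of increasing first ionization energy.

C is in period 2, group 14; Cl is in period 3, group 17; Sr is in period 5, group 2; Te is in period 5, group 16.
First ionization energy rises across a period (greater Z_eff holds electrons more tightly) and falls down a group (valence electrons are farther from the nucleus).
Here both period and group differ, so the two effects have to be weighed against each other.
Te > Sr: both are in period 5; the period trend gives Te the larger value.
C > Te: period and group pull opposite ways; the down-group shift dominates (1086 vs 869 kJ/mol).
Cl > C: period and group pull opposite ways; the across-period shift dominates (1251 vs 1086 kJ/mol).
Approximate values (kJ/mol): C 1086, Cl 1251, Sr 550, Te 869.
So from lowest to highest: Sr < Te < C < Cl.

Sr < Te < C < Cl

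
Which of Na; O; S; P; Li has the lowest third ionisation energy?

Consider each +2 ion: Na²⁺ is already 1 electron into the core; O²⁺ still has 4 valence electrons; S²⁺ still has 4 valence electrons; P²⁺ still has 3 valence electrons; Li²⁺ is already 1 electron into the core.
Pulling an electron out of a noble-gas core costs far more than removing a remaining valence electron, so Na and Li sit at the high end of IE_3.
Valence configurations: O²⁺ [He]2s²2p², S²⁺ [Ne]3s²3p², P²⁺ [Ne]3s²3p¹.
The numbers (kJ/mol): Na 6910, O 5300, S 3357, P 2914, Li 11815.
Overall IE_3 order: P < S < O < Na < Li.

P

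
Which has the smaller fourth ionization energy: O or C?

C

The fourth ionization energy removes an electron from the +3 ion. For each element: O³⁺ still has 3 valence electrons; C³⁺ still has 1 valence electron.
All are still removing valence electrons, so compare the +3 ions as you would atoms: IE_4 generally rises across a period (higher Z_eff) and falls down a group (larger shell), subject to the usual subshell exceptions.
Valence configurations: O³⁺ [He]2s²2p¹, C³⁺ [He]2s¹.
Tabulated IE_4 (kJ/mol): O 7469, C 6223.
Overall IE_4 order: C < O.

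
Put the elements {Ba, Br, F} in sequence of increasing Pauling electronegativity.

F is in period 2, group 17; Br is in period 4, group 17; Ba is in period 6, group 2.
Smaller atoms with higher effective nuclear charge are more electronegative.
Here both period and group differ, so the two effects have to be weighed against each other.
Br > Ba: both effects reinforce here, so Br is clearly the higher of the two.
F > Br: F sits above Br in group 17, so the down-group effect alone puts F higher.
Approximate values (Pauling): F 3.98, Br 2.96, Ba 0.89.
So from lowest to highest: Ba < Br < F.

Ba < Br < F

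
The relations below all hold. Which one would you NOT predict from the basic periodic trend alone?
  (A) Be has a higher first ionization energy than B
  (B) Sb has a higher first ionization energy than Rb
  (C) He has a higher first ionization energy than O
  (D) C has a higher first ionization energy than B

The general trend: first ionization energy increases across a period and decreases down a group.
(A) Be (period 2, group 2) vs B (period 2, group 13): the stated order contradicts the simple trend.
(B) Sb (period 5, group 15) vs Rb (period 5, group 1): the stated order agrees with the simple trend.
(C) He (period 1, group 18) vs O (period 2, group 16): the stated order agrees with the simple trend.
(D) C (period 2, group 14) vs B (period 2, group 13): the stated order agrees with the simple trend.
The exception is (A): removing B's lone 2p electron is easier than breaking Be's filled 2s².

(A)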